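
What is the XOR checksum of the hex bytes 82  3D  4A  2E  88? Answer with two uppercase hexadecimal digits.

53

XOR the bytes together:
  start with 0x82
  0x82 ⊕ 0x3D = 0xBF
  0xBF ⊕ 0x4A = 0xF5
  0xF5 ⊕ 0x2E = 0xDB
  0xDB ⊕ 0x88 = 0x53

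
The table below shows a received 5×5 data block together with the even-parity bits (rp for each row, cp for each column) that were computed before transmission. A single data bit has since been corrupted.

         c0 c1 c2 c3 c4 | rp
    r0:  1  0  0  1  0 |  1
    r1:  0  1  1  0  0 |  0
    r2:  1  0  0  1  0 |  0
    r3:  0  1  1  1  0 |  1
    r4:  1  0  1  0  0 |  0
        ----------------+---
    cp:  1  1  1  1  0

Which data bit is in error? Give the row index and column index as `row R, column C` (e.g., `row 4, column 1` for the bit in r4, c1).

Recompute each row's even parity and compare to rp:
  r0: data parity 0, sent rp 1 → mismatch
  r1: data parity 0, sent rp 0 → ok
  r2: data parity 0, sent rp 0 → ok
  r3: data parity 1, sent rp 1 → ok
  r4: data parity 0, sent rp 0 → ok
Recompute each column's even parity and compare to cp:
  c0: data parity 1, sent cp 1 → ok
  c1: data parity 0, sent cp 1 → mismatch
  c2: data parity 1, sent cp 1 → ok
  c3: data parity 1, sent cp 1 → ok
  c4: data parity 0, sent cp 0 → ok
Exactly one row (r0) and one column (c1) fail → the flipped bit is at their intersection.

row 0, column 1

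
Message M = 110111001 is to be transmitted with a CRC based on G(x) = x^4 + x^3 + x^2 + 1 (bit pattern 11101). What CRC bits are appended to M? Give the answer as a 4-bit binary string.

0000

Append 4 zeros: 1101110010000. Divide by 11101 (XOR where the leading bit is 1):
  pos 0: 11011 XOR 11101 = 00110
  pos 2: 11010 XOR 11101 = 00111
  pos 4: 11101 XOR 11101 = 00000
Remainder (last 4 bits) = 0000. This is the CRC / FCS.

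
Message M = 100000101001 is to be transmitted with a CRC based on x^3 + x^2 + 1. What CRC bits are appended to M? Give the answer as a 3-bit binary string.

Append 3 zeros: 100000101001000. Divide by 1101 (XOR where the leading bit is 1):
  pos 0: 1000 XOR 1101 = 0101
  pos 1: 1010 XOR 1101 = 0111
  pos 2: 1110 XOR 1101 = 0011
  pos 4: 1110 XOR 1101 = 0011
  pos 6: 1110 XOR 1101 = 0011
  pos 8: 1101 XOR 1101 = 0000
Remainder (last 3 bits) = 000. This is the CRC / FCS.

000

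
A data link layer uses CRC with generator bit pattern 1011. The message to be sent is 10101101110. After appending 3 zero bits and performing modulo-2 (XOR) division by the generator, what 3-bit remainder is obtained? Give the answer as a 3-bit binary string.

Append 3 zeros: 10101101110000. Divide by 1011 (XOR where the leading bit is 1):
  pos 0: 1010 XOR 1011 = 0001
  pos 3: 1110 XOR 1011 = 0101
  pos 4: 1011 XOR 1011 = 0000
  pos 8: 1100 XOR 1011 = 0111
  pos 9: 1110 XOR 1011 = 0101
  pos 10: 1010 XOR 1011 = 0001
Remainder (last 3 bits) = 001. This is the CRC / FCS.

001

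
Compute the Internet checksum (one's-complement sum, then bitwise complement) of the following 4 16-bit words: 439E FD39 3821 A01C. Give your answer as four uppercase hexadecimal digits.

E6E9

One's-complement addition (fold any carry out of bit 15 back into bit 0):
  0x439E + 0xFD39 = 0x140D7 → wrap carry → 0x40D8
  0x40D8 + 0x3821 = 0x078F9
  0x78F9 + 0xA01C = 0x11915 → wrap carry → 0x1916
One's-complement sum = 0x1916.
Checksum = ~0x1916 & 0xFFFF = 0xE6E9.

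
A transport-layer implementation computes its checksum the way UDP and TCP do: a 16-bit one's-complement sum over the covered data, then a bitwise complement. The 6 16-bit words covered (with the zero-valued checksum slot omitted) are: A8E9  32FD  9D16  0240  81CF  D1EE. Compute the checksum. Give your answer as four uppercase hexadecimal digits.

One's-complement addition (fold any carry out of bit 15 back into bit 0):
  0xA8E9 + 0x32FD = 0x0DBE6
  0xDBE6 + 0x9D16 = 0x178FC → wrap carry → 0x78FD
  0x78FD + 0x0240 = 0x07B3D
  0x7B3D + 0x81CF = 0x0FD0C
  0xFD0C + 0xD1EE = 0x1CEFA → wrap carry → 0xCEFB
One's-complement sum = 0xCEFB.
Checksum = ~0xCEFB & 0xFFFF = 0x3104.

3104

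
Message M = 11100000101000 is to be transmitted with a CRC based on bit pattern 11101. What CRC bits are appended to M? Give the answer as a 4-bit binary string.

1011

Append 4 zeros: 111000001010000000. Divide by 11101 (XOR where the leading bit is 1):
  pos 0: 11100 XOR 11101 = 00001
  pos 4: 10001 XOR 11101 = 01100
  pos 5: 11000 XOR 11101 = 00101
  pos 7: 10110 XOR 11101 = 01011
  pos 8: 10110 XOR 11101 = 01011
  pos 9: 10110 XOR 11101 = 01011
  pos 10: 10110 XOR 11101 = 01011
  pos 11: 10110 XOR 11101 = 01011
  pos 12: 10110 XOR 11101 = 01011
  pos 13: 10110 XOR 11101 = 01011
Remainder (last 4 bits) = 1011. This is the CRC / FCS.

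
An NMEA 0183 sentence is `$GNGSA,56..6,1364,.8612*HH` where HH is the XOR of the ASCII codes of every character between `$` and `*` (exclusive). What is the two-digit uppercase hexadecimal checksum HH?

XOR the ASCII codes of the payload characters:
  'G' = 0x47 → acc = 0x47
  'N' = 0x4E → acc = 0x09
  'G' = 0x47 → acc = 0x4E
  'S' = 0x53 → acc = 0x1D
  'A' = 0x41 → acc = 0x5C
  ',' = 0x2C → acc = 0x70
  '5' = 0x35 → acc = 0x45
  '6' = 0x36 → acc = 0x73
  '.' = 0x2E → acc = 0x5D
  '.' = 0x2E → acc = 0x73
  '6' = 0x36 → acc = 0x45
  ',' = 0x2C → acc = 0x69
  '1' = 0x31 → acc = 0x58
  '3' = 0x33 → acc = 0x6B
  '6' = 0x36 → acc = 0x5D
  '4' = 0x34 → acc = 0x69
  ',' = 0x2C → acc = 0x45
  '.' = 0x2E → acc = 0x6B
  '8' = 0x38 → acc = 0x53
  '6' = 0x36 → acc = 0x65
  '1' = 0x31 → acc = 0x54
  '2' = 0x32 → acc = 0x66
Checksum = 0x66.

66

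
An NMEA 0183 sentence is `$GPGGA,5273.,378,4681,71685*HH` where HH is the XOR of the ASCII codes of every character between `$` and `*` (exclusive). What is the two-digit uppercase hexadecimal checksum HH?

XOR the ASCII codes of the payload characters:
  'G' = 0x47 → acc = 0x47
  'P' = 0x50 → acc = 0x17
  'G' = 0x47 → acc = 0x50
  'G' = 0x47 → acc = 0x17
  'A' = 0x41 → acc = 0x56
  ',' = 0x2C → acc = 0x7A
  '5' = 0x35 → acc = 0x4F
  '2' = 0x32 → acc = 0x7D
  '7' = 0x37 → acc = 0x4A
  '3' = 0x33 → acc = 0x79
  '.' = 0x2E → acc = 0x57
  ',' = 0x2C → acc = 0x7B
  '3' = 0x33 → acc = 0x48
  '7' = 0x37 → acc = 0x7F
  '8' = 0x38 → acc = 0x47
  ',' = 0x2C → acc = 0x6B
  '4' = 0x34 → acc = 0x5F
  '6' = 0x36 → acc = 0x69
  '8' = 0x38 → acc = 0x51
  '1' = 0x31 → acc = 0x60
  ',' = 0x2C → acc = 0x4C
  '7' = 0x37 → acc = 0x7B
  '1' = 0x31 → acc = 0x4A
  '6' = 0x36 → acc = 0x7C
  '8' = 0x38 → acc = 0x44
  '5' = 0x35 → acc = 0x71
Checksum = 0x71.

71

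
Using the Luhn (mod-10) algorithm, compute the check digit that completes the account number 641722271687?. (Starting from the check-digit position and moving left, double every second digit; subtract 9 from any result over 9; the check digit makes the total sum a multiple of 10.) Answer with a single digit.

Partial digits right→left: 7 8 6 1 7 2 2 2 7 1 4 6
Double every second digit counting from the check-digit position (so the 1st, 3rd, 5th, ... of the partial from the right).
  doubled (with −9 where >9): 5 3 5 4 5 8 → sum 30
  kept as-is: 8 1 2 2 1 6 → sum 20
Total = 30 + 20 = 50.
Check digit = (10 − (50 mod 10)) mod 10 = 0.

0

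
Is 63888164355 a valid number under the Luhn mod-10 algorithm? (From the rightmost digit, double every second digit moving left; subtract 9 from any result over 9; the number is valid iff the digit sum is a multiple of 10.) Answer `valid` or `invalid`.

valid

From the right, keep odd positions and double even positions (subtract 9 from any doubled value over 9):
  doubled (positions 2,4,...): 1 8 2 7 6 → sum 24
  kept (positions 1,3,...): 5 3 6 8 8 6 → sum 36
Total = 60.
60 mod 10 = 0, so the number is valid.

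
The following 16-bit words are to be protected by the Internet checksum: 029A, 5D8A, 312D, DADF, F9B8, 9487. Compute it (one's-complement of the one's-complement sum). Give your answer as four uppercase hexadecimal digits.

058E

One's-complement addition (fold any carry out of bit 15 back into bit 0):
  0x029A + 0x5D8A = 0x06024
  0x6024 + 0x312D = 0x09151
  0x9151 + 0xDADF = 0x16C30 → wrap carry → 0x6C31
  0x6C31 + 0xF9B8 = 0x165E9 → wrap carry → 0x65EA
  0x65EA + 0x9487 = 0x0FA71
One's-complement sum = 0xFA71.
Checksum = ~0xFA71 & 0xFFFF = 0x058E.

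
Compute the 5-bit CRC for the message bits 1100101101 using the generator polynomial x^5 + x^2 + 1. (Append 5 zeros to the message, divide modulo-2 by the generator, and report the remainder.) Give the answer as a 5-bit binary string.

01100

Append 5 zeros: 110010110100000. Divide by 100101 (XOR where the leading bit is 1):
  pos 0: 110010 XOR 100101 = 010111
  pos 1: 101111 XOR 100101 = 001010
  pos 3: 101010 XOR 100101 = 001111
  pos 5: 111110 XOR 100101 = 011011
  pos 6: 110110 XOR 100101 = 010011
  pos 7: 100110 XOR 100101 = 000011
Remainder (last 5 bits) = 01100. This is the CRC / FCS.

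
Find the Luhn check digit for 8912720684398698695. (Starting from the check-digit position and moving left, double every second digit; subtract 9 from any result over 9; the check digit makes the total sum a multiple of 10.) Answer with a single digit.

Partial digits right→left: 5 9 6 8 9 6 8 9 3 4 8 6 0 2 7 2 1 9 8
Double every second digit counting from the check-digit position (so the 1st, 3rd, 5th, ... of the partial from the right).
  doubled (with −9 where >9): 1 3 9 7 6 7 0 5 2 7 → sum 47
  kept as-is: 9 8 6 9 4 6 2 2 9 → sum 55
Total = 47 + 55 = 102.
Check digit = (10 − (102 mod 10)) mod 10 = 8.

8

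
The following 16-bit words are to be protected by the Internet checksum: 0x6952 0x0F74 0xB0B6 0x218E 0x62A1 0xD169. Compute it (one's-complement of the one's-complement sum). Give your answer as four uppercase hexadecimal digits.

One's-complement addition (fold any carry out of bit 15 back into bit 0):
  0x6952 + 0x0F74 = 0x078C6
  0x78C6 + 0xB0B6 = 0x1297C → wrap carry → 0x297D
  0x297D + 0x218E = 0x04B0B
  0x4B0B + 0x62A1 = 0x0ADAC
  0xADAC + 0xD169 = 0x17F15 → wrap carry → 0x7F16
One's-complement sum = 0x7F16.
Checksum = ~0x7F16 & 0xFFFF = 0x80E9.

80E9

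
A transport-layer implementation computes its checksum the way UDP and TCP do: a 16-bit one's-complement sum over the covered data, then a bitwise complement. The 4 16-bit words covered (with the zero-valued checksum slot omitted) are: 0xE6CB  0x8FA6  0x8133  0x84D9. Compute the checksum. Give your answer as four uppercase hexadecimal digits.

One's-complement addition (fold any carry out of bit 15 back into bit 0):
  0xE6CB + 0x8FA6 = 0x17671 → wrap carry → 0x7672
  0x7672 + 0x8133 = 0x0F7A5
  0xF7A5 + 0x84D9 = 0x17C7E → wrap carry → 0x7C7F
One's-complement sum = 0x7C7F.
Checksum = ~0x7C7F & 0xFFFF = 0x8380.

8380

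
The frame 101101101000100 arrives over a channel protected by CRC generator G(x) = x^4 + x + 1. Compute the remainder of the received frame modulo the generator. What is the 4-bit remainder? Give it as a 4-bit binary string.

Modulo-2 division of 101101101000100 by 10011:
  pos 0: 10110 XOR 10011 = 00101
  pos 2: 10111 XOR 10011 = 00100
  pos 4: 10001 XOR 10011 = 00010
  pos 7: 10000 XOR 10011 = 00011
  pos 10: 11100 XOR 10011 = 01111
Remainder = 1111 (nonzero — an error is detected).

1111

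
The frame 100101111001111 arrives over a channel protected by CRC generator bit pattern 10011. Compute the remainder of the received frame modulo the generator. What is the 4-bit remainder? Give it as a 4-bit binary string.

0000

Modulo-2 division of 100101111001111 by 10011:
  pos 0: 10010 XOR 10011 = 00001
  pos 4: 11111 XOR 10011 = 01100
  pos 5: 11000 XOR 10011 = 01011
  pos 6: 10110 XOR 10011 = 00101
  pos 8: 10111 XOR 10011 = 00100
  pos 10: 10011 XOR 10011 = 00000
Remainder = 0000 (zero — the frame passes the CRC check).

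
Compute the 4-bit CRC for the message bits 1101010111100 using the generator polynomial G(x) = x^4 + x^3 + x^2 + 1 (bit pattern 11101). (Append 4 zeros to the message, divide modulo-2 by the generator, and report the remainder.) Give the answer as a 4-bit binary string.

1100

Append 4 zeros: 11010101111000000. Divide by 11101 (XOR where the leading bit is 1):
  pos 0: 11010 XOR 11101 = 00111
  pos 2: 11110 XOR 11101 = 00011
  pos 5: 11111 XOR 11101 = 00010
  pos 8: 10100 XOR 11101 = 01001
  pos 9: 10010 XOR 11101 = 01111
  pos 10: 11110 XOR 11101 = 00011
Remainder (last 4 bits) = 1100. This is the CRC / FCS.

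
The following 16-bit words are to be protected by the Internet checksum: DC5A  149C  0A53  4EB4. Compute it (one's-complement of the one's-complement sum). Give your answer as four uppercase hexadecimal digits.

One's-complement addition (fold any carry out of bit 15 back into bit 0):
  0xDC5A + 0x149C = 0x0F0F6
  0xF0F6 + 0x0A53 = 0x0FB49
  0xFB49 + 0x4EB4 = 0x149FD → wrap carry → 0x49FE
One's-complement sum = 0x49FE.
Checksum = ~0x49FE & 0xFFFF = 0xB601.

B601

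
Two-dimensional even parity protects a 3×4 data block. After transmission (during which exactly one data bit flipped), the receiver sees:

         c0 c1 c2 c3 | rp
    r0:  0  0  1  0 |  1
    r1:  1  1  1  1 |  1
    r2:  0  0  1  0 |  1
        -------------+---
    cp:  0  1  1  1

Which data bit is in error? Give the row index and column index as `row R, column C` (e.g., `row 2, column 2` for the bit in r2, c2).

Recompute each row's even parity and compare to rp:
  r0: data parity 1, sent rp 1 → ok
  r1: data parity 0, sent rp 1 → mismatch
  r2: data parity 1, sent rp 1 → ok
Recompute each column's even parity and compare to cp:
  c0: data parity 1, sent cp 0 → mismatch
  c1: data parity 1, sent cp 1 → ok
  c2: data parity 1, sent cp 1 → ok
  c3: data parity 1, sent cp 1 → ok
Exactly one row (r1) and one column (c0) fail → the flipped bit is at their intersection.

row 1, column 0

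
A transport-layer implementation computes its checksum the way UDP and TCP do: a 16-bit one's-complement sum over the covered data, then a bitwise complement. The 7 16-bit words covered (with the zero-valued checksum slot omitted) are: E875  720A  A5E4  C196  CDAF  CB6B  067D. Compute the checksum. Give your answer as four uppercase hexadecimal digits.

9E6B

One's-complement addition (fold any carry out of bit 15 back into bit 0):
  0xE875 + 0x720A = 0x15A7F → wrap carry → 0x5A80
  0x5A80 + 0xA5E4 = 0x10064 → wrap carry → 0x0065
  0x0065 + 0xC196 = 0x0C1FB
  0xC1FB + 0xCDAF = 0x18FAA → wrap carry → 0x8FAB
  0x8FAB + 0xCB6B = 0x15B16 → wrap carry → 0x5B17
  0x5B17 + 0x067D = 0x06194
One's-complement sum = 0x6194.
Checksum = ~0x6194 & 0xFFFF = 0x9E6B.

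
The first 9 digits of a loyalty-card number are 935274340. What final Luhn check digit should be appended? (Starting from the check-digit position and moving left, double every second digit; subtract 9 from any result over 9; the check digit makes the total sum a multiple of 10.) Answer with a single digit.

Partial digits right→left: 0 4 3 4 7 2 5 3 9
Double every second digit counting from the check-digit position (so the 1st, 3rd, 5th, ... of the partial from the right).
  doubled (with −9 where >9): 0 6 5 1 9 → sum 21
  kept as-is: 4 4 2 3 → sum 13
Total = 21 + 13 = 34.
Check digit = (10 − (34 mod 10)) mod 10 = 6.

6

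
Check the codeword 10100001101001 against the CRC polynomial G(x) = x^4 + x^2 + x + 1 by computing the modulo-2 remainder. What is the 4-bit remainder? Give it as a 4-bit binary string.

0000

Modulo-2 division of 10100001101001 by 10111:
  pos 0: 10100 XOR 10111 = 00011
  pos 3: 11001 XOR 10111 = 01110
  pos 4: 11101 XOR 10111 = 01010
  pos 5: 10100 XOR 10111 = 00011
  pos 8: 11100 XOR 10111 = 01011
  pos 9: 10111 XOR 10111 = 00000
Remainder = 0000 (zero — the frame passes the CRC check).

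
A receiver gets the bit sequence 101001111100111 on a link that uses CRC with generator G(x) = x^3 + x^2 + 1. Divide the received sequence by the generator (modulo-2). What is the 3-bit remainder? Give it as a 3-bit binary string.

111

Modulo-2 division of 101001111100111 by 1101:
  pos 0: 1010 XOR 1101 = 0111
  pos 1: 1110 XOR 1101 = 0011
  pos 3: 1111 XOR 1101 = 0010
  pos 5: 1011 XOR 1101 = 0110
  pos 6: 1101 XOR 1101 = 0000
Remainder = 111 (nonzero — an error is detected).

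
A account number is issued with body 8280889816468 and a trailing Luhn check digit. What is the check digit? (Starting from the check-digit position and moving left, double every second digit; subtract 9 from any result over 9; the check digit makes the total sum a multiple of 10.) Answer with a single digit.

Partial digits right→left: 8 6 4 6 1 8 9 8 8 0 8 2 8
Double every second digit counting from the check-digit position (so the 1st, 3rd, 5th, ... of the partial from the right).
  doubled (with −9 where >9): 7 8 2 9 7 7 7 → sum 47
  kept as-is: 6 6 8 8 0 2 → sum 30
Total = 47 + 30 = 77.
Check digit = (10 − (77 mod 10)) mod 10 = 3.

3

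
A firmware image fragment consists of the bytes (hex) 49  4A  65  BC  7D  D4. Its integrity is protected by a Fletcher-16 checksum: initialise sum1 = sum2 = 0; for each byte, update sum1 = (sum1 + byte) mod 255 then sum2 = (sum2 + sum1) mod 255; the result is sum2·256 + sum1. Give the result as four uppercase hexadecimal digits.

Running sums (mod 255):
  after byte 0 (49): sum1=73, sum2=73
  after byte 1 (4A): sum1=147, sum2=220
  after byte 2 (65): sum1=248, sum2=213
  after byte 3 (BC): sum1=181, sum2=139
  after byte 4 (7D): sum1=51, sum2=190
  after byte 5 (D4): sum1=8, sum2=198
Checksum = sum2·256 + sum1 = 198·256 + 8 = 50696 = 0xC608.

C608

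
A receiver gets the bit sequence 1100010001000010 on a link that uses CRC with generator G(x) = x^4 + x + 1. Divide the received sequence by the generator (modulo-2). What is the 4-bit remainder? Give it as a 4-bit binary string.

0001

Modulo-2 division of 1100010001000010 by 10011:
  pos 0: 11000 XOR 10011 = 01011
  pos 1: 10111 XOR 10011 = 00100
  pos 3: 10000 XOR 10011 = 00011
  pos 6: 11010 XOR 10011 = 01001
  pos 7: 10010 XOR 10011 = 00001
  pos 11: 10010 XOR 10011 = 00001
Remainder = 0001 (nonzero — an error is detected).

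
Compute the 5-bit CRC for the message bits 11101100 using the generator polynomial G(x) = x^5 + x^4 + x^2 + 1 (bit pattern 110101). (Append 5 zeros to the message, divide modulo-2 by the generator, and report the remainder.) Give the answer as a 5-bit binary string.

01000

Append 5 zeros: 1110110000000. Divide by 110101 (XOR where the leading bit is 1):
  pos 0: 111011 XOR 110101 = 001110
  pos 2: 111000 XOR 110101 = 001101
  pos 4: 110100 XOR 110101 = 000001
Remainder (last 5 bits) = 01000. This is the CRC / FCS.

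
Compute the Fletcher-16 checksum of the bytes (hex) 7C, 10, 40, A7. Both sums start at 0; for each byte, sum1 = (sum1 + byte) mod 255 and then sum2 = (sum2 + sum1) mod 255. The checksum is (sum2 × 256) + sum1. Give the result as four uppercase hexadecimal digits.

Running sums (mod 255):
  after byte 0 (7C): sum1=124, sum2=124
  after byte 1 (10): sum1=140, sum2=9
  after byte 2 (40): sum1=204, sum2=213
  after byte 3 (A7): sum1=116, sum2=74
Checksum = sum2·256 + sum1 = 74·256 + 116 = 19060 = 0x4A74.

4A74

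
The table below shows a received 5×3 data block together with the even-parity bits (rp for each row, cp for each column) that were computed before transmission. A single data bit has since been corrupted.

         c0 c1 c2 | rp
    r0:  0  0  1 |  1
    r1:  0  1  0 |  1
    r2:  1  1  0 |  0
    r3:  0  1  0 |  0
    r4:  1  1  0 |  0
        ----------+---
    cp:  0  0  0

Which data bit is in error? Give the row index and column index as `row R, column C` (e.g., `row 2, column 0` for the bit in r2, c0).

row 3, column 2

Recompute each row's even parity and compare to rp:
  r0: data parity 1, sent rp 1 → ok
  r1: data parity 1, sent rp 1 → ok
  r2: data parity 0, sent rp 0 → ok
  r3: data parity 1, sent rp 0 → mismatch
  r4: data parity 0, sent rp 0 → ok
Recompute each column's even parity and compare to cp:
  c0: data parity 0, sent cp 0 → ok
  c1: data parity 0, sent cp 0 → ok
  c2: data parity 1, sent cp 0 → mismatch
Exactly one row (r3) and one column (c2) fail → the flipped bit is at their intersection.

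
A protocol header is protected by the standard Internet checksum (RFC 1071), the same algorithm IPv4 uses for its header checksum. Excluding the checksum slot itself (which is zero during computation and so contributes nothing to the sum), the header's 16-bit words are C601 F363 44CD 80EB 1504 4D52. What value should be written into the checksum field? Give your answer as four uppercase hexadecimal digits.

1E8B

One's-complement addition (fold any carry out of bit 15 back into bit 0):
  0xC601 + 0xF363 = 0x1B964 → wrap carry → 0xB965
  0xB965 + 0x44CD = 0x0FE32
  0xFE32 + 0x80EB = 0x17F1D → wrap carry → 0x7F1E
  0x7F1E + 0x1504 = 0x09422
  0x9422 + 0x4D52 = 0x0E174
One's-complement sum = 0xE174.
Checksum = ~0xE174 & 0xFFFF = 0x1E8B.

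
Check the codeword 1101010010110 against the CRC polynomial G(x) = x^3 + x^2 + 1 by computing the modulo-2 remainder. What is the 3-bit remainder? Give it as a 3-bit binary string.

Modulo-2 division of 1101010010110 by 1101:
  pos 0: 1101 XOR 1101 = 0000
  pos 5: 1001 XOR 1101 = 0100
  pos 6: 1000 XOR 1101 = 0101
  pos 7: 1011 XOR 1101 = 0110
  pos 8: 1101 XOR 1101 = 0000
Remainder = 000 (zero — the frame passes the CRC check).

000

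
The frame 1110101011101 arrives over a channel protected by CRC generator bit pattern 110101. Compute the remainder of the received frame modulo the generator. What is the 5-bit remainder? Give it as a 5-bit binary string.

Modulo-2 division of 1110101011101 by 110101:
  pos 0: 111010 XOR 110101 = 001111
  pos 2: 111110 XOR 110101 = 001011
  pos 4: 101111 XOR 110101 = 011010
  pos 5: 110101 XOR 110101 = 000000
Remainder = 00001 (nonzero — an error is detected).

00001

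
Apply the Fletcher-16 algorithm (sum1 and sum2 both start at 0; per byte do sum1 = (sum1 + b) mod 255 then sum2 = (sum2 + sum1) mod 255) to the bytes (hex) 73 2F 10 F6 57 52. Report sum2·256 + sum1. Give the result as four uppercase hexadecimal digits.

C653

Running sums (mod 255):
  after byte 0 (73): sum1=115, sum2=115
  after byte 1 (2F): sum1=162, sum2=22
  after byte 2 (10): sum1=178, sum2=200
  after byte 3 (F6): sum1=169, sum2=114
  after byte 4 (57): sum1=1, sum2=115
  after byte 5 (52): sum1=83, sum2=198
Checksum = sum2·256 + sum1 = 198·256 + 83 = 50771 = 0xC653.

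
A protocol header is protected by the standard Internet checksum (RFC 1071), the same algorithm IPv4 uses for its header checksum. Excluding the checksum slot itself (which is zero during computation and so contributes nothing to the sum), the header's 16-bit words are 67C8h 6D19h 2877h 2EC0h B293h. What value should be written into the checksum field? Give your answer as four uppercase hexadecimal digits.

One's-complement addition (fold any carry out of bit 15 back into bit 0):
  0x67C8 + 0x6D19 = 0x0D4E1
  0xD4E1 + 0x2877 = 0x0FD58
  0xFD58 + 0x2EC0 = 0x12C18 → wrap carry → 0x2C19
  0x2C19 + 0xB293 = 0x0DEAC
One's-complement sum = 0xDEAC.
Checksum = ~0xDEAC & 0xFFFF = 0x2153.

2153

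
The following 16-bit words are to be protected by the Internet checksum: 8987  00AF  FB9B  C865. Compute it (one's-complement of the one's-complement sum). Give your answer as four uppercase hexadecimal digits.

B1C7

One's-complement addition (fold any carry out of bit 15 back into bit 0):
  0x8987 + 0x00AF = 0x08A36
  0x8A36 + 0xFB9B = 0x185D1 → wrap carry → 0x85D2
  0x85D2 + 0xC865 = 0x14E37 → wrap carry → 0x4E38
One's-complement sum = 0x4E38.
Checksum = ~0x4E38 & 0xFFFF = 0xB1C7.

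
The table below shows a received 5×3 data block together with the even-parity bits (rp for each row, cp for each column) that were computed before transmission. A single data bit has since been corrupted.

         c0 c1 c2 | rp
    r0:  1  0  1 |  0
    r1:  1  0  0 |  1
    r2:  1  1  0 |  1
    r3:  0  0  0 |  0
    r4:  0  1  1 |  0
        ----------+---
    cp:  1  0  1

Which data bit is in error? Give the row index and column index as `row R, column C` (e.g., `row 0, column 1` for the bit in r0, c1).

row 2, column 2

Recompute each row's even parity and compare to rp:
  r0: data parity 0, sent rp 0 → ok
  r1: data parity 1, sent rp 1 → ok
  r2: data parity 0, sent rp 1 → mismatch
  r3: data parity 0, sent rp 0 → ok
  r4: data parity 0, sent rp 0 → ok
Recompute each column's even parity and compare to cp:
  c0: data parity 1, sent cp 1 → ok
  c1: data parity 0, sent cp 0 → ok
  c2: data parity 0, sent cp 1 → mismatch
Exactly one row (r2) and one column (c2) fail → the flipped bit is at their intersection.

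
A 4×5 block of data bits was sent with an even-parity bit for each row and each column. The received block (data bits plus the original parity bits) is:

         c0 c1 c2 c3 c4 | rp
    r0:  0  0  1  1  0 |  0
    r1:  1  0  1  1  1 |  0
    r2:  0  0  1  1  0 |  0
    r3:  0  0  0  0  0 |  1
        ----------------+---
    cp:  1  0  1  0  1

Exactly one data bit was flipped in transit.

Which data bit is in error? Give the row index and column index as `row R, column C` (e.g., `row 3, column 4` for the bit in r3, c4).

Recompute each row's even parity and compare to rp:
  r0: data parity 0, sent rp 0 → ok
  r1: data parity 0, sent rp 0 → ok
  r2: data parity 0, sent rp 0 → ok
  r3: data parity 0, sent rp 1 → mismatch
Recompute each column's even parity and compare to cp:
  c0: data parity 1, sent cp 1 → ok
  c1: data parity 0, sent cp 0 → ok
  c2: data parity 1, sent cp 1 → ok
  c3: data parity 1, sent cp 0 → mismatch
  c4: data parity 1, sent cp 1 → ok
Exactly one row (r3) and one column (c3) fail → the flipped bit is at their intersection.

row 3, column 3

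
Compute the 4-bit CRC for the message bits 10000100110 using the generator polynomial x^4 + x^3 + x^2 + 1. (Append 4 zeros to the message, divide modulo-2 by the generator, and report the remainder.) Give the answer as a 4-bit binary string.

1100

Append 4 zeros: 100001001100000. Divide by 11101 (XOR where the leading bit is 1):
  pos 0: 10000 XOR 11101 = 01101
  pos 1: 11011 XOR 11101 = 00110
  pos 3: 11000 XOR 11101 = 00101
  pos 5: 10111 XOR 11101 = 01010
  pos 6: 10100 XOR 11101 = 01001
  pos 7: 10010 XOR 11101 = 01111
  pos 8: 11110 XOR 11101 = 00011
Remainder (last 4 bits) = 1100. This is the CRC / FCS.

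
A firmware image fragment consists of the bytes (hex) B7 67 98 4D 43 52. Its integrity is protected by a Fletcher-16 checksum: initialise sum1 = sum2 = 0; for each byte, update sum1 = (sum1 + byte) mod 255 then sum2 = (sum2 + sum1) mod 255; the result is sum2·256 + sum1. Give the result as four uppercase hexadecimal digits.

769A

Running sums (mod 255):
  after byte 0 (B7): sum1=183, sum2=183
  after byte 1 (67): sum1=31, sum2=214
  after byte 2 (98): sum1=183, sum2=142
  after byte 3 (4D): sum1=5, sum2=147
  after byte 4 (43): sum1=72, sum2=219
  after byte 5 (52): sum1=154, sum2=118
Checksum = sum2·256 + sum1 = 118·256 + 154 = 30362 = 0x769A.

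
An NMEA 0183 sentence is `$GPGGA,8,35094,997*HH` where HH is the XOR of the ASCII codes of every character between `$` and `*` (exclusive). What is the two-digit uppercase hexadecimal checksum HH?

XOR the ASCII codes of the payload characters:
  'G' = 0x47 → acc = 0x47
  'P' = 0x50 → acc = 0x17
  'G' = 0x47 → acc = 0x50
  'G' = 0x47 → acc = 0x17
  'A' = 0x41 → acc = 0x56
  ',' = 0x2C → acc = 0x7A
  '8' = 0x38 → acc = 0x42
  ',' = 0x2C → acc = 0x6E
  '3' = 0x33 → acc = 0x5D
  '5' = 0x35 → acc = 0x68
  '0' = 0x30 → acc = 0x58
  '9' = 0x39 → acc = 0x61
  '4' = 0x34 → acc = 0x55
  ',' = 0x2C → acc = 0x79
  '9' = 0x39 → acc = 0x40
  '9' = 0x39 → acc = 0x79
  '7' = 0x37 → acc = 0x4E
Checksum = 0x4E.

4E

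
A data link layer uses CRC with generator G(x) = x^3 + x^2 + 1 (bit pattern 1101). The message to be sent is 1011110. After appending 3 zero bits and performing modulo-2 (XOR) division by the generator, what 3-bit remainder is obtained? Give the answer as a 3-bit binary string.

111

Append 3 zeros: 1011110000. Divide by 1101 (XOR where the leading bit is 1):
  pos 0: 1011 XOR 1101 = 0110
  pos 1: 1101 XOR 1101 = 0000
  pos 5: 1000 XOR 1101 = 0101
  pos 6: 1010 XOR 1101 = 0111
Remainder (last 3 bits) = 111. This is the CRC / FCS.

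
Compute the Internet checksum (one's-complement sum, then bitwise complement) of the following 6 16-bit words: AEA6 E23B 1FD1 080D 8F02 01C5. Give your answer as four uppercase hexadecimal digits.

B677

One's-complement addition (fold any carry out of bit 15 back into bit 0):
  0xAEA6 + 0xE23B = 0x190E1 → wrap carry → 0x90E2
  0x90E2 + 0x1FD1 = 0x0B0B3
  0xB0B3 + 0x080D = 0x0B8C0
  0xB8C0 + 0x8F02 = 0x147C2 → wrap carry → 0x47C3
  0x47C3 + 0x01C5 = 0x04988
One's-complement sum = 0x4988.
Checksum = ~0x4988 & 0xFFFF = 0xB677.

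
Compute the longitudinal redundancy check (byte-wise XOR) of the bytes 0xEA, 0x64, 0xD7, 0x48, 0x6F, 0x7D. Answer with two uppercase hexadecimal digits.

XOR the bytes together:
  start with 0xEA
  0xEA ⊕ 0x64 = 0x8E
  0x8E ⊕ 0xD7 = 0x59
  0x59 ⊕ 0x48 = 0x11
  0x11 ⊕ 0x6F = 0x7E
  0x7E ⊕ 0x7D = 0x03

03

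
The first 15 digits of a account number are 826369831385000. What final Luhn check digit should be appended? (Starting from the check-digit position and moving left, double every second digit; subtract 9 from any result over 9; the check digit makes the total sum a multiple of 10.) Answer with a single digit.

6

Partial digits right→left: 0 0 0 5 8 3 1 3 8 9 6 3 6 2 8
Double every second digit counting from the check-digit position (so the 1st, 3rd, 5th, ... of the partial from the right).
  doubled (with −9 where >9): 0 0 7 2 7 3 3 7 → sum 29
  kept as-is: 0 5 3 3 9 3 2 → sum 25
Total = 29 + 25 = 54.
Check digit = (10 − (54 mod 10)) mod 10 = 6.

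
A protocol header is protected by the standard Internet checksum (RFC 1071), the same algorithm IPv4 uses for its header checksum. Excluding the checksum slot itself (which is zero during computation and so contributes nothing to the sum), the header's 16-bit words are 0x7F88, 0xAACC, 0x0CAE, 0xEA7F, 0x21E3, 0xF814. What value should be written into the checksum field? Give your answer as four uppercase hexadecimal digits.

One's-complement addition (fold any carry out of bit 15 back into bit 0):
  0x7F88 + 0xAACC = 0x12A54 → wrap carry → 0x2A55
  0x2A55 + 0x0CAE = 0x03703
  0x3703 + 0xEA7F = 0x12182 → wrap carry → 0x2183
  0x2183 + 0x21E3 = 0x04366
  0x4366 + 0xF814 = 0x13B7A → wrap carry → 0x3B7B
One's-complement sum = 0x3B7B.
Checksum = ~0x3B7B & 0xFFFF = 0xC484.

C484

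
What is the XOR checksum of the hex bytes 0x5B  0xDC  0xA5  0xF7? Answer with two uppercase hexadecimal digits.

D5

XOR the bytes together:
  start with 0x5B
  0x5B ⊕ 0xDC = 0x87
  0x87 ⊕ 0xA5 = 0x22
  0x22 ⊕ 0xF7 = 0xD5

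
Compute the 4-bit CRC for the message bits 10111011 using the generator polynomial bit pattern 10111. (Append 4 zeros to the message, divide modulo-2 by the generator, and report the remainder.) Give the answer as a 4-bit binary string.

1001

Append 4 zeros: 101110110000. Divide by 10111 (XOR where the leading bit is 1):
  pos 0: 10111 XOR 10111 = 00000
  pos 6: 11000 XOR 10111 = 01111
  pos 7: 11110 XOR 10111 = 01001
Remainder (last 4 bits) = 1001. This is the CRC / FCS.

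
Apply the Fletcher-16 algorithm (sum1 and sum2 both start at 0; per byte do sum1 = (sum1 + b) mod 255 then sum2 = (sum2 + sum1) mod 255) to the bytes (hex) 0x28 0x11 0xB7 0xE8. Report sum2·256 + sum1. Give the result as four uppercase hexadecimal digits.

Running sums (mod 255):
  after byte 0 (0x28): sum1=40, sum2=40
  after byte 1 (0x11): sum1=57, sum2=97
  after byte 2 (0xB7): sum1=240, sum2=82
  after byte 3 (0xE8): sum1=217, sum2=44
Checksum = sum2·256 + sum1 = 44·256 + 217 = 11481 = 0x2CD9.

2CD9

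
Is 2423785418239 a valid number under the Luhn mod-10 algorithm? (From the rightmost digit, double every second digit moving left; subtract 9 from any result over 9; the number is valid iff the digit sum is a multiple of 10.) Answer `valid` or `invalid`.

valid

From the right, keep odd positions and double even positions (subtract 9 from any doubled value over 9):
  doubled (positions 2,4,...): 6 7 8 7 6 8 → sum 42
  kept (positions 1,3,...): 9 2 1 5 7 2 2 → sum 28
Total = 70.
70 mod 10 = 0, so the number is valid.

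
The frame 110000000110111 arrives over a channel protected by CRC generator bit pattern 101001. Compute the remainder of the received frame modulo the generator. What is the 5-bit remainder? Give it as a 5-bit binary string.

Modulo-2 division of 110000000110111 by 101001:
  pos 0: 110000 XOR 101001 = 011001
  pos 1: 110010 XOR 101001 = 011011
  pos 2: 110110 XOR 101001 = 011111
  pos 3: 111110 XOR 101001 = 010111
  pos 4: 101111 XOR 101001 = 000110
  pos 7: 110101 XOR 101001 = 011100
  pos 8: 111001 XOR 101001 = 010000
  pos 9: 100001 XOR 101001 = 001000
Remainder = 01000 (nonzero — an error is detected).

01000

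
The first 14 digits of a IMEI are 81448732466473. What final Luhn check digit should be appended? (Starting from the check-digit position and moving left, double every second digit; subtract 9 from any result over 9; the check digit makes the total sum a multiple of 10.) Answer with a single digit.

Partial digits right→left: 3 7 4 6 6 4 2 3 7 8 4 4 1 8
Double every second digit counting from the check-digit position (so the 1st, 3rd, 5th, ... of the partial from the right).
  doubled (with −9 where >9): 6 8 3 4 5 8 2 → sum 36
  kept as-is: 7 6 4 3 8 4 8 → sum 40
Total = 36 + 40 = 76.
Check digit = (10 − (76 mod 10)) mod 10 = 4.

4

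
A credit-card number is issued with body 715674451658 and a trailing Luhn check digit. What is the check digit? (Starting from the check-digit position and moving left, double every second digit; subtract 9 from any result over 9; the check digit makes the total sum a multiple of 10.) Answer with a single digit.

Partial digits right→left: 8 5 6 1 5 4 4 7 6 5 1 7
Double every second digit counting from the check-digit position (so the 1st, 3rd, 5th, ... of the partial from the right).
  doubled (with −9 where >9): 7 3 1 8 3 2 → sum 24
  kept as-is: 5 1 4 7 5 7 → sum 29
Total = 24 + 29 = 53.
Check digit = (10 − (53 mod 10)) mod 10 = 7.

7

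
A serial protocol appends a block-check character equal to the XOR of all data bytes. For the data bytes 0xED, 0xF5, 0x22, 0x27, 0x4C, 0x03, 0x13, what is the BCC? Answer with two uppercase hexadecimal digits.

XOR the bytes together:
  start with 0xED
  0xED ⊕ 0xF5 = 0x18
  0x18 ⊕ 0x22 = 0x3A
  0x3A ⊕ 0x27 = 0x1D
  0x1D ⊕ 0x4C = 0x51
  0x51 ⊕ 0x03 = 0x52
  0x52 ⊕ 0x13 = 0x41

41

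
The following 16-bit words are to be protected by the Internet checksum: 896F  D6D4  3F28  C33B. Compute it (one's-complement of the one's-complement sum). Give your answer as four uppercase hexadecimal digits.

9D57

One's-complement addition (fold any carry out of bit 15 back into bit 0):
  0x896F + 0xD6D4 = 0x16043 → wrap carry → 0x6044
  0x6044 + 0x3F28 = 0x09F6C
  0x9F6C + 0xC33B = 0x162A7 → wrap carry → 0x62A8
One's-complement sum = 0x62A8.
Checksum = ~0x62A8 & 0xFFFF = 0x9D57.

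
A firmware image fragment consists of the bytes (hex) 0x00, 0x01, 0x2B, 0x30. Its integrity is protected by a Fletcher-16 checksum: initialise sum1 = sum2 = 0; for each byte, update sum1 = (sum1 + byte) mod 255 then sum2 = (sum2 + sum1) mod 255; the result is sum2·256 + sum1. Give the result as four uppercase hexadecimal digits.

895C

Running sums (mod 255):
  after byte 0 (0x00): sum1=0, sum2=0
  after byte 1 (0x01): sum1=1, sum2=1
  after byte 2 (0x2B): sum1=44, sum2=45
  after byte 3 (0x30): sum1=92, sum2=137
Checksum = sum2·256 + sum1 = 137·256 + 92 = 35164 = 0x895C.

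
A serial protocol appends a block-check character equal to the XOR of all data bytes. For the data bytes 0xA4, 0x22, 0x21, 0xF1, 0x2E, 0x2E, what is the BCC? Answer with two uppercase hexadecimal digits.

56

XOR the bytes together:
  start with 0xA4
  0xA4 ⊕ 0x22 = 0x86
  0x86 ⊕ 0x21 = 0xA7
  0xA7 ⊕ 0xF1 = 0x56
  0x56 ⊕ 0x2E = 0x78
  0x78 ⊕ 0x2E = 0x56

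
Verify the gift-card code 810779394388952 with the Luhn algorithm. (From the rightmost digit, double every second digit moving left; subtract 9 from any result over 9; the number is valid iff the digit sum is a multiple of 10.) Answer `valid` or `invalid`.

valid

From the right, keep odd positions and double even positions (subtract 9 from any doubled value over 9):
  doubled (positions 2,4,...): 1 7 6 9 9 5 2 → sum 39
  kept (positions 1,3,...): 2 9 8 4 3 7 0 8 → sum 41
Total = 80.
80 mod 10 = 0, so the number is valid.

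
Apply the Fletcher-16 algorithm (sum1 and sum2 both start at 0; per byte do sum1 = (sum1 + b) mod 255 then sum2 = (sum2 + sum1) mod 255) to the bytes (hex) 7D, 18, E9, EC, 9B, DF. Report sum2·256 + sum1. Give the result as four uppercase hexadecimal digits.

EEE7

Running sums (mod 255):
  after byte 0 (7D): sum1=125, sum2=125
  after byte 1 (18): sum1=149, sum2=19
  after byte 2 (E9): sum1=127, sum2=146
  after byte 3 (EC): sum1=108, sum2=254
  after byte 4 (9B): sum1=8, sum2=7
  after byte 5 (DF): sum1=231, sum2=238
Checksum = sum2·256 + sum1 = 238·256 + 231 = 61159 = 0xEEE7.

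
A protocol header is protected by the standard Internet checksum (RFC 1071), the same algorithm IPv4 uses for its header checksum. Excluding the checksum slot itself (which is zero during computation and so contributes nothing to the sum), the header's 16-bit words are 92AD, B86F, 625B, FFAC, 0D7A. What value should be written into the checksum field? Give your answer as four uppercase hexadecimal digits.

4560

One's-complement addition (fold any carry out of bit 15 back into bit 0):
  0x92AD + 0xB86F = 0x14B1C → wrap carry → 0x4B1D
  0x4B1D + 0x625B = 0x0AD78
  0xAD78 + 0xFFAC = 0x1AD24 → wrap carry → 0xAD25
  0xAD25 + 0x0D7A = 0x0BA9F
One's-complement sum = 0xBA9F.
Checksum = ~0xBA9F & 0xFFFF = 0x4560.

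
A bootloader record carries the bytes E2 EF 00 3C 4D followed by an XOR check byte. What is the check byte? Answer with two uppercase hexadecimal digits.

XOR the bytes together:
  start with 0xE2
  0xE2 ⊕ 0xEF = 0x0D
  0x0D ⊕ 0x00 = 0x0D
  0x0D ⊕ 0x3C = 0x31
  0x31 ⊕ 0x4D = 0x7C

7C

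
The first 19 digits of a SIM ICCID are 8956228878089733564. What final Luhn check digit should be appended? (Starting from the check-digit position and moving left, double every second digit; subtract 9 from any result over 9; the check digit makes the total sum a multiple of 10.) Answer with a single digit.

5

Partial digits right→left: 4 6 5 3 3 7 9 8 0 8 7 8 8 2 2 6 5 9 8
Double every second digit counting from the check-digit position (so the 1st, 3rd, 5th, ... of the partial from the right).
  doubled (with −9 where >9): 8 1 6 9 0 5 7 4 1 7 → sum 48
  kept as-is: 6 3 7 8 8 8 2 6 9 → sum 57
Total = 48 + 57 = 105.
Check digit = (10 − (105 mod 10)) mod 10 = 5.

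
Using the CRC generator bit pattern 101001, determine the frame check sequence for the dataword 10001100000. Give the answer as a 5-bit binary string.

11010

Append 5 zeros: 1000110000000000. Divide by 101001 (XOR where the leading bit is 1):
  pos 0: 100011 XOR 101001 = 001010
  pos 2: 101000 XOR 101001 = 000001
  pos 7: 100000 XOR 101001 = 001001
  pos 9: 100100 XOR 101001 = 001101
Remainder (last 5 bits) = 11010. This is the CRC / FCS.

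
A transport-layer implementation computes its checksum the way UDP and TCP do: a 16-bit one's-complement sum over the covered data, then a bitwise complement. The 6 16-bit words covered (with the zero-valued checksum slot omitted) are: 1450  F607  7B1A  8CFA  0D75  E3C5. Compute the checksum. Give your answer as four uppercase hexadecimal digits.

FC57

One's-complement addition (fold any carry out of bit 15 back into bit 0):
  0x1450 + 0xF607 = 0x10A57 → wrap carry → 0x0A58
  0x0A58 + 0x7B1A = 0x08572
  0x8572 + 0x8CFA = 0x1126C → wrap carry → 0x126D
  0x126D + 0x0D75 = 0x01FE2
  0x1FE2 + 0xE3C5 = 0x103A7 → wrap carry → 0x03A8
One's-complement sum = 0x03A8.
Checksum = ~0x03A8 & 0xFFFF = 0xFC57.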